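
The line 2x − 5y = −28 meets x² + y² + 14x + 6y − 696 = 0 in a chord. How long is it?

The distance from (−7, −3) to the line is 29/√29, and r² = 754.
Chord = 2√(r² − d²) = 2·√(725) = 10√29.

10√29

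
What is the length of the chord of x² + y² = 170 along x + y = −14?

The distance from (0, 0) to the line is 14/√2, and r² = 170.
Half the chord is √(r² − d²) = √(72), so the full chord is 12√2.

12√2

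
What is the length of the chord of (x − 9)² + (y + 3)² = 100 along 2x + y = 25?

Express y = −2x + 25 and substitute into the circle:
5x² − 130x + 765 = 0  ⟹  x² − 26x + 153 = 0
x = 17 or x = 9, giving (17, −9) and (9, 7).
Chord length = distance between (17, −9) and (9, 7) = √320 = 8√5.

8√5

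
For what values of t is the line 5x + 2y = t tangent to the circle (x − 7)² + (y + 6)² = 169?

Tangency holds when the distance from the centre (7, −6) to the line equals the radius 13:
|5·7 + 2·(−6) − t| / √29 = 13
|t − (23)| = 13√29.

t = 23 ± 13√29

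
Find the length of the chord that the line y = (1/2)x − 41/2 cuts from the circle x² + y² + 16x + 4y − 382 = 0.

6√5

Express y = (−41 + x)/2 and substitute into the circle:
5x² − 10x − 175 = 0  ⟹  x² − 2x − 35 = 0
x = 7 or x = −5, giving (7, −17) and (−5, −23).
|(7, −17) − (−5, −23)| = √((12)² + (6)²) = 6√5.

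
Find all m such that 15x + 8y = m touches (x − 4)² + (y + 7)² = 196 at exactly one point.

Tangency holds when the distance from the centre (4, −7) to the line equals the radius 14:
|15·4 + 8·(−7) − m| / √289 = 14
|m − (4)| = 14·17, so m = 242 or m = −234.

m = −234 or m = 242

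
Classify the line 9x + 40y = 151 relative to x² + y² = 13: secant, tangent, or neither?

Centre (0, 0), r² = 13. Distance² from centre to line = (−151)²/1681 = 22801/1681.
Since d² > r², the line lies outside the circle.

neither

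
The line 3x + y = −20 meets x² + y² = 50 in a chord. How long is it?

Express y = −3x − 20 and substitute into the circle:
10x² + 120x + 350 = 0  ⟹  x² + 12x + 35 = 0
x = −5 or x = −7, giving (−5, −5) and (−7, 1).
Chord length = distance between (−5, −5) and (−7, 1) = √40 = 2√10.

2√10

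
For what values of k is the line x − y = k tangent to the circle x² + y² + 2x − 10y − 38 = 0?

For a tangent, require d(centre, line) = r = 8.
|1·(−1) − 1·5 − k| / √2 = 8
|k − (−6)| = 8√2.

k = −6 ± 8√2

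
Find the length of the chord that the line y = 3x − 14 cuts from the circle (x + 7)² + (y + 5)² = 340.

10√10

The distance from (−7, −5) to the line is 30/√10, and r² = 340.
Chord = 2√(r² − d²) = 2·√(250) = 10√10.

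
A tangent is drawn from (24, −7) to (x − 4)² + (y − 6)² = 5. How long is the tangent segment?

2√141

Centre (4, 6), r² = 5. |PO|² = (20)² + (−13)² = 569.
Power of the point: PT² = |PO|² − r² = 564, so PT = 2√141.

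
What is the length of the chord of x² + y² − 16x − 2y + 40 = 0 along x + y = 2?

Substitute y = −x + 2:
2x² − 18x + 40 = 0  ⟹  x² − 9x + 20 = 0
x = 5 or x = 4, giving (5, −3) and (4, −2).
|(5, −3) − (4, −2)| = √((1)² + (−1)²) = √2.

√2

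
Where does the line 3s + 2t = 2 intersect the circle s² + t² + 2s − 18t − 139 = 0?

Express t = (2 − 3s)/2 and substitute into the circle:
13s² + 104s − 624 = 0  ⟹  s² + 8s − 48 = 0
s = 4 or s = −12, giving (4, −5) and (−12, 19).

(−12, 19) and (4, −5)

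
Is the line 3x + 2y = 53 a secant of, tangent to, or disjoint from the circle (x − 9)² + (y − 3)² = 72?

secant

d² = (3·9 + 2·3 − (53))²/13 = 400/13; r² = 72.
Since d² < r², the line cuts the circle twice.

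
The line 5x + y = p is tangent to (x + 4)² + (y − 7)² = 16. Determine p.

Tangency holds when the distance from the centre (−4, 7) to the line equals the radius 4:
|5·(−4) + 1·7 − p| / √26 = 4
|p − (−13)| = 4√26.

p = −13 ± 4√26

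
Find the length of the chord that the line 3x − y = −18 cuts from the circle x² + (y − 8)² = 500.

The distance from (0, 8) to the line is 10/√10, and r² = 500.
Half the chord is √(r² − d²) = √(490), so the full chord is 14√10.

14√10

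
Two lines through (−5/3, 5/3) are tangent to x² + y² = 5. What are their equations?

Let a tangent through (−5/3, 5/3) have slope m. Its distance from (0, 0) must equal √5:
[m·(5/3) − (−5/3)]² = 5(m² + 1)
2m² − 5m + 2 = 0, so m = 1/2 or m = 2.
Through (−5/3, 5/3) these give x − 2y = −5 and 2x − y = −5.

x − 2y = −5 and 2x − y = −5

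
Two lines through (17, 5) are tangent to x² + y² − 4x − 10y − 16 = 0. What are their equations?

Let a tangent through (17, 5) have slope m. Its distance from (2, 5) must equal 3√5:
(−15m − (0))² = 45(m² + 1)
4m² − 1 = 0, so m = 1/2 or m = −1/2.
With m = 1/2: x − 2y = 7. With m = −1/2: x + 2y = 27.

x − 2y = 7 and x + 2y = 27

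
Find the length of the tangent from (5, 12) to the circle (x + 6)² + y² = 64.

With centre O = (−6, 0), |OP|² = 265 and r² = 64.
Power of the point: PT² = |PO|² − r² = 201, so PT = √201.

√201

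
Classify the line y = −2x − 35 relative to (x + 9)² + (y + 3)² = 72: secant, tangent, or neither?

secant

Substituting the line into the circle gives 5x² + 146x + 1033 = 0.
Discriminant = (146)² − 4·5·(1033) = 656 > 0.
Two real roots: the line is a secant.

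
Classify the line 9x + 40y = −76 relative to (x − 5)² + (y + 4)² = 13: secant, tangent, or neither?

Substituting the line into the circle gives 1681x² − 17512x + 26256 = 0.
Discriminant = (−17512)² − 4·1681·(26256) = 130124800 > 0.
Two real roots: the line is a secant.

secant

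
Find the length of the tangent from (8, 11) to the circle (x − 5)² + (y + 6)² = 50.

2√62

With centre O = (5, −6), |OP|² = 298 and r² = 50.
By the tangent–radius right angle, tangent length = √(|PO|² − r²) = √248 = 2√62.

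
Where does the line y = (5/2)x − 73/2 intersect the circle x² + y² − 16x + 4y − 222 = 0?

(7, −19) and (19, 11)

Express y = (−73 + 5x)/2 and substitute into the circle:
29x² − 754x + 3857 = 0  ⟹  x² − 26x + 133 = 0
x = 19 or x = 7, giving (19, 11) and (7, −19).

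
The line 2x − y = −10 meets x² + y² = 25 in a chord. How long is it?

2√5

Substitute y = 2x + 10:
5x² + 40x + 75 = 0  ⟹  x² + 8x + 15 = 0
x = −3 or x = −5, giving (−3, 4) and (−5, 0).
|(−3, 4) − (−5, 0)| = √((2)² + (4)²) = 2√5.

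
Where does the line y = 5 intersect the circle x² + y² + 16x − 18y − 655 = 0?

Substitute y = 5:
x² + 16x − 720 = 0
x = 20 or x = −36, giving (20, 5) and (−36, 5).

(−36, 5) and (20, 5)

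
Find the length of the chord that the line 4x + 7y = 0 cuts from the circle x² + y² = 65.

From the line, y = (−4x)/7. Substituting:
65x² − 3185 = 0  ⟹  x² − 49 = 0
x = 7 or x = −7, giving (7, −4) and (−7, 4).
|(7, −4) − (−7, 4)| = √((14)² + (−8)²) = 2√65.

2√65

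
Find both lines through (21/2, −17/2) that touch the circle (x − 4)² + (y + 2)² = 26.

A line y − (−17/2) = m(x − (21/2)) is tangent when its distance from (4, −2) is √26:
(−13/2m − (13/2))² = 26(m² + 1)
5m² + 26m + 5 = 0, so m = −1/5 or m = −5.
With m = −1/5: x + 5y = −32. With m = −5: 5x + y = 44.

x + 5y = −32 and 5x + y = 44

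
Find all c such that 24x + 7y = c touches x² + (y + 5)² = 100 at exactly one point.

c = −285 or c = 215

The line touches the circle iff its distance from (0, −5) is 10:
|24·0 + 7·(−5) − c| / √625 = 10
|c − (−35)| = 10·25, so c = 215 or c = −285.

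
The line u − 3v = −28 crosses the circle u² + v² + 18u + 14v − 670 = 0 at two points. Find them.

(−37, −3) and (11, 13)

From the line, v = (28 + u)/3. Substituting:
10u² + 260u − 4070 = 0  ⟹  u² + 26u − 407 = 0
u = 11 or u = −37, giving (11, 13) and (−37, −3).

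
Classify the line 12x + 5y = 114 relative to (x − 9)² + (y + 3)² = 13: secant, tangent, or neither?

d² = (12·9 + 5·(−3) − (114))²/169 = 441/169; r² = 13.
Since d² < r², the line cuts the circle twice.

secant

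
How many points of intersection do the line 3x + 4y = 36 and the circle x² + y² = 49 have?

Substituting the line into the circle gives 25x² − 216x + 512 = 0.
Δ = 46656 − 51200 = −4544.
No real roots: the line does not meet the circle.

0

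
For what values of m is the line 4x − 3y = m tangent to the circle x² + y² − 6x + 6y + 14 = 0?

m = 11 or m = 31

For a tangent, require d(centre, line) = r = 2.
|4·3 − 3·(−3) − m| / √25 = 2
|m − (21)| = 2·5, so m = 31 or m = 11.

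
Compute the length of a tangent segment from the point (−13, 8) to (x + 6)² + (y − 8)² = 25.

2√6

With centre O = (−6, 8), |OP|² = 49 and r² = 25.
Power of the point: PT² = |PO|² − r² = 24, so PT = 2√6.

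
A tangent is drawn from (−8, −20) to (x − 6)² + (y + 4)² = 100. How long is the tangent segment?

4√22

With centre O = (6, −4), |OP|² = 452 and r² = 100.
The tangent meets the radius at right angles, so tangent² = |PO|² − r² = 452 − 100 = 352.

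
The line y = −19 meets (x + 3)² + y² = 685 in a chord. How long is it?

36

From the line, y = −19. Substituting:
x² + 6x − 315 = 0
x = 15 or x = −21, giving (15, −19) and (−21, −19).
Chord length = distance between (15, −19) and (−21, −19) = √1296 = 36.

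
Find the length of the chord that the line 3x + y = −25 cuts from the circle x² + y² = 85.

3√10

Centre (0, 0), r² = 85. Perpendicular distance d from centre to line = |25| / √10 = 25/√10.
Half the chord is √(r² − d²) = √(45/2), so the full chord is 3√10.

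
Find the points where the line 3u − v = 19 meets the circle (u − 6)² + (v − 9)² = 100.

(6, −1) and (12, 17)

From the line, v = 3u − 19. Substituting:
10u² − 180u + 720 = 0  ⟹  u² − 18u + 72 = 0
u = 12 or u = 6, giving (12, 17) and (6, −1).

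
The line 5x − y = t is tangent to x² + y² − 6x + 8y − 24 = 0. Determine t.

For a tangent, require d(centre, line) = r = 7.
|5·3 − 1·(−4) − t| / √26 = 7
|t − (19)| = 7√26.

t = 19 ± 7√26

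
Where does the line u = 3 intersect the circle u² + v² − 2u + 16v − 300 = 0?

(3, −27) and (3, 11)

The line gives u = 3. Substituting into the circle:
v² + 16v − 297 = 0
v = 11 or v = −27, giving (3, 11) and (3, −27).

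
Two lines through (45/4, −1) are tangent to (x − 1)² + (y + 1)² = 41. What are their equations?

4x + 5y = 40 and 4x − 5y = 50

Write the tangent as mx − y + (−1 − m·(45/4)) = 0 and set its distance from the centre to √41:
(−41/4m − (0))² = 41(m² + 1)
25m² − 16 = 0, so m = −4/5 or m = 4/5.
Through (45/4, −1) these give 4x + 5y = 40 and 4x − 5y = 50.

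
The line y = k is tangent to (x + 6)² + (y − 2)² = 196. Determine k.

For a tangent, require d(centre, line) = r = 14.
|0·(−6) + 1·2 − k| / √1 = 14
|k − (2)| = 14, so k = 16 or k = −12.

k = −12 or k = 16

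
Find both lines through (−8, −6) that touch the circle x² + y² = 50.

A line y − (−6) = m(x − (−8)) is tangent when its distance from (0, 0) is 5√2:
[m·(8) − (6)]² = 50(m² + 1)
7m² − 48m − 7 = 0, so m = −1/7 or m = 7.
With m = −1/7: x + 7y = −50. With m = 7: 7x − y = −50.

x + 7y = −50 and 7x − y = −50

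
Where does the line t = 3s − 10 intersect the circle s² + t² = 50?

(1, −7) and (5, 5)

Substitute t = 3s − 10:
10s² − 60s + 50 = 0  ⟹  s² − 6s + 5 = 0
s = 5 or s = 1, giving (5, 5) and (1, −7).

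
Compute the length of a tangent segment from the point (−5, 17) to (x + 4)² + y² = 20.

3√30

The centre is (−4, 0) and r = 2√5. The square of the distance from P to the centre is 1 + 289 = 290.
Power of the point: PT² = |PO|² − r² = 270, so PT = 3√30.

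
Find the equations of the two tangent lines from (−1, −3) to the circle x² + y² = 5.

Let a tangent through (−1, −3) have slope m. Its distance from (0, 0) must equal √5:
(1m − (3))² = 5(m² + 1)
2m² + 3m − 2 = 0, so m = −2 or m = 1/2.
Through (−1, −3) these give 2x + y = −5 and x − 2y = 5.

2x + y = −5 and x − 2y = 5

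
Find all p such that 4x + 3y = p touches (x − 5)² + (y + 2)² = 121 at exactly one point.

p = −41 or p = 69

The line touches the circle iff its distance from (5, −2) is 11:
|4·5 + 3·(−2) − p| / √25 = 11
|p − (14)| = 11·5, so p = 69 or p = −41.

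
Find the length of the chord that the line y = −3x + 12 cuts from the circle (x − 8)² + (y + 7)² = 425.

13√10

Centre (8, −7), r² = 425. Perpendicular distance d from centre to line = |5| / √10 = 5/√10.
Half the chord is √(r² − d²) = √(845/2), so the full chord is 13√10.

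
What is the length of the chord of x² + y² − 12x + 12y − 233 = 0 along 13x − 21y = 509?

Express y = (−509 + 13x)/21 and substitute into the circle:
610x² − 15250x + 28060 = 0  ⟹  x² − 25x + 46 = 0
x = 23 or x = 2, giving (23, −10) and (2, −23).
Chord length = distance between (23, −10) and (2, −23) = √610 = √610.

√610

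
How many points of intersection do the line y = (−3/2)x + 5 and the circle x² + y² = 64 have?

2

Centre (0, 0), r² = 64. Distance² from centre to line = (−10)²/13 = 100/13.
Since d² < r², the line cuts the circle twice.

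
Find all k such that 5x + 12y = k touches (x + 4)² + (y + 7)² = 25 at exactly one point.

k = −169 or k = −39

For a tangent, require d(centre, line) = r = 5.
|5·(−4) + 12·(−7) − k| / √169 = 5
|k − (−104)| = 5·13, so k = −39 or k = −169.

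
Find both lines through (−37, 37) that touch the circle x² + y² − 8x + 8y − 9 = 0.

4x + 5y = 37 and 5x + 4y = −37

Let a tangent through (−37, 37) have slope m. Its distance from (4, −4) must equal √41:
(41m − (−41))² = 41(m² + 1)
20m² + 41m + 20 = 0, so m = −4/5 or m = −5/4.
With m = −4/5: 4x + 5y = 37. With m = −5/4: 5x + 4y = −37.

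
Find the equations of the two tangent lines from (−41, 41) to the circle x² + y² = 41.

5x + 4y = −41 and 4x + 5y = 41

Let a tangent through (−41, 41) have slope m. Its distance from (0, 0) must equal √41:
(41m − (−41))² = 41(m² + 1)
20m² + 41m + 20 = 0, so m = −5/4 or m = −4/5.
Through (−41, 41) these give 5x + 4y = −41 and 4x + 5y = 41.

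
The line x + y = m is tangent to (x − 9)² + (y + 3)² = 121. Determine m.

The line touches the circle iff its distance from (9, −3) is 11:
|1·9 + 1·(−3) − m| / √2 = 11
|m − (6)| = 11√2.

m = 6 ± 11√2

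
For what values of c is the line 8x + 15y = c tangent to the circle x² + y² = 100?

For a tangent, require d(centre, line) = r = 10.
|8·0 + 15·0 − c| / √289 = 10
|c| = 10·17, so c = 170 or c = −170.

c = −170 or c = 170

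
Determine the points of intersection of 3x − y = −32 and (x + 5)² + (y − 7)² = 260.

(−13, −7) and (−3, 23)

Substitute y = 3x + 32:
10x² + 160x + 390 = 0  ⟹  x² + 16x + 39 = 0
x = −3 or x = −13, giving (−3, 23) and (−13, −7).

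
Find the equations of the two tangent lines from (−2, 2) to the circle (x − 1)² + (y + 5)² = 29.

5x − 2y = −14 and 2x + 5y = 6

A line y − (2) = m(x − (−2)) is tangent when its distance from (1, −5) is √29:
[m·(3) − (−7)]² = 29(m² + 1)
10m² − 21m − 10 = 0, so m = 5/2 or m = −2/5.
With m = 5/2: 5x − 2y = −14. With m = −2/5: 2x + 5y = 6.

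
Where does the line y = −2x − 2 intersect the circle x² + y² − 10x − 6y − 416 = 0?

Express y = −2x − 2 and substitute into the circle:
5x² + 10x − 400 = 0  ⟹  x² + 2x − 80 = 0
x = 8 or x = −10, giving (8, −18) and (−10, 18).

(−10, 18) and (8, −18)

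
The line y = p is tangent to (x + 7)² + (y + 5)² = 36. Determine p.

The line touches the circle iff its distance from (−7, −5) is 6:
|0·(−7) + 1·(−5) − p| / √1 = 6
|p − (−5)| = 6, so p = 1 or p = −11.

p = −11 or p = 1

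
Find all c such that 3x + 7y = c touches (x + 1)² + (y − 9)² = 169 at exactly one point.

c = 60 ± 13√58

The line touches the circle iff its distance from (−1, 9) is 13:
|3·(−1) + 7·9 − c| / √58 = 13
|c − (60)| = 13√58.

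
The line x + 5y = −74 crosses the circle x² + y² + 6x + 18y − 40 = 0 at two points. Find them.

(−14, −12) and (6, −16)

Substitute y = (−74 − x)/5:
26x² + 208x − 2184 = 0  ⟹  x² + 8x − 84 = 0
x = 6 or x = −14, giving (6, −16) and (−14, −12).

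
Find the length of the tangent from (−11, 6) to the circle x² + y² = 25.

The centre is (0, 0) and r = 5. The square of the distance from P to the centre is 121 + 36 = 157.
The tangent meets the radius at right angles, so tangent² = |PO|² − r² = 157 − 25 = 132.

2√33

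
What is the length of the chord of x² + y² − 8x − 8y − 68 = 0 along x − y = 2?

From the line, y = x − 2. Substituting:
2x² − 20x − 48 = 0  ⟹  x² − 10x − 24 = 0
x = 12 or x = −2, giving (12, 10) and (−2, −4).
Chord length = distance between (12, 10) and (−2, −4) = √392 = 14√2.

14√2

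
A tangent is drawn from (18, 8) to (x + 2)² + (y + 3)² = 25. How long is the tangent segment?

With centre O = (−2, −3), |OP|² = 521 and r² = 25.
The tangent meets the radius at right angles, so tangent² = |PO|² − r² = 521 − 25 = 496.

4√31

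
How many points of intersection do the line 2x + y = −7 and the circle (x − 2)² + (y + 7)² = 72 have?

Substituting the line into the circle gives 5x² − 4x − 68 = 0.
Δ = 16 − (−1360) = 1376.
Two real roots: the line is a secant.

2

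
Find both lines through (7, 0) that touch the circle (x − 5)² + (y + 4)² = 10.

Write the tangent as mx − y + (0 − m·(7)) = 0 and set its distance from the centre to √10:
[m·(−2) − (−4)]² = 10(m² + 1)
3m² + 8m − 3 = 0, so m = −3 or m = 1/3.
Through (7, 0) these give 3x + y = 21 and x − 3y = 7.

3x + y = 21 and x − 3y = 7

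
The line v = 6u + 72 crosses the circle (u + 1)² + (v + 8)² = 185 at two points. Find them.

(−14, −12) and (−12, 0)

Express v = 6u + 72 and substitute into the circle:
37u² + 962u + 6216 = 0  ⟹  u² + 26u + 168 = 0
u = −12 or u = −14, giving (−12, 0) and (−14, −12).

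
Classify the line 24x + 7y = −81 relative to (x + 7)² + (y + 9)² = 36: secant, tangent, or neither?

Centre (−7, −9), r² = 36. Distance² from centre to line = (−150)²/625 = 36.
Since d² = r², the line is tangent.

tangent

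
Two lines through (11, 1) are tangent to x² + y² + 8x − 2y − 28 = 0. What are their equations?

A line y − (1) = m(x − (11)) is tangent when its distance from (−4, 1) is 3√5:
[m·(−15) − (0)]² = 45(m² + 1)
4m² − 1 = 0, so m = 1/2 or m = −1/2.
With m = 1/2: x − 2y = 9. With m = −1/2: x + 2y = 13.

x − 2y = 9 and x + 2y = 13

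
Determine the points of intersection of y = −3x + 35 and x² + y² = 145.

Substitute y = −3x + 35:
10x² − 210x + 1080 = 0  ⟹  x² − 21x + 108 = 0
x = 12 or x = 9, giving (12, −1) and (9, 8).

(9, 8) and (12, −1)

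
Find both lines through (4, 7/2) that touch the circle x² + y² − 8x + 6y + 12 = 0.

3x + 2y = 19 and 3x − 2y = 5

Let a tangent through (4, 7/2) have slope m. Its distance from (4, −3) must equal √13:
[m·(0) − (−13/2)]² = 13(m² + 1)
4m² − 9 = 0, so m = −3/2 or m = 3/2.
With m = −3/2: 3x + 2y = 19. With m = 3/2: 3x − 2y = 5.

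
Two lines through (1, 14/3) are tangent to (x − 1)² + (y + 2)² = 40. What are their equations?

x − 3y = −13 and x + 3y = 15

A line y − (14/3) = m(x − (1)) is tangent when its distance from (1, −2) is 2√10:
(0m − (−20/3))² = 40(m² + 1)
9m² − 1 = 0, so m = 1/3 or m = −1/3.
Through (1, 14/3) these give x − 3y = −13 and x + 3y = 15.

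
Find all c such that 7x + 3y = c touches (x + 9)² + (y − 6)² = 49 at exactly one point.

c = −45 ± 7√58

Tangency holds when the distance from the centre (−9, 6) to the line equals the radius 7:
|7·(−9) + 3·6 − c| / √58 = 7
|c − (−45)| = 7√58.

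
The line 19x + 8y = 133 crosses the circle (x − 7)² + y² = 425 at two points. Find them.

(−1, 19) and (15, −19)

Substitute y = (133 − 19x)/8:
425x² − 5950x − 6375 = 0  ⟹  x² − 14x − 15 = 0
x = 15 or x = −1, giving (15, −19) and (−1, 19).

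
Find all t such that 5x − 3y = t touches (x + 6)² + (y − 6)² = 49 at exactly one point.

t = −48 ± 7√34

The line touches the circle iff its distance from (−6, 6) is 7:
|5·(−6) − 3·6 − t| / √34 = 7
|t − (−48)| = 7√34.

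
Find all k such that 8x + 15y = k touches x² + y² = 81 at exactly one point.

k = −153 or k = 153

Tangency holds when the distance from the centre (0, 0) to the line equals the radius 9:
|8·0 + 15·0 − k| / √289 = 9
|k| = 9·17, so k = 153 or k = −153.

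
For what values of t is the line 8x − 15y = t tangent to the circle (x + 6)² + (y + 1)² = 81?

Tangency holds when the distance from the centre (−6, −1) to the line equals the radius 9:
|8·(−6) − 15·(−1) − t| / √289 = 9
|t − (−33)| = 9·17, so t = 120 or t = −186.

t = −186 or t = 120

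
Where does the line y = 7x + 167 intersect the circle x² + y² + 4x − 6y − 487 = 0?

From the line, y = 7x + 167. Substituting:
50x² + 2300x + 26400 = 0  ⟹  x² + 46x + 528 = 0
x = −22 or x = −24, giving (−22, 13) and (−24, −1).

(−24, −1) and (−22, 13)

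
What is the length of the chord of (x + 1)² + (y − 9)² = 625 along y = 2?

48

Express y = 2 and substitute into the circle:
x² + 2x − 575 = 0
x = 23 or x = −25, giving (23, 2) and (−25, 2).
|(23, 2) − (−25, 2)| = √((48)² + (0)²) = 48.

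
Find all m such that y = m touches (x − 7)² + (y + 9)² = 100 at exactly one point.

Tangency holds when the distance from the centre (7, −9) to the line equals the radius 10:
|0·7 + 1·(−9) − m| / √1 = 10
|m − (−9)| = 10, so m = 1 or m = −19.

m = −19 or m = 1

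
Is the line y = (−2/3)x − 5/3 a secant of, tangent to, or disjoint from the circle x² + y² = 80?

d² = (2·0 + 3·0 − (−5))²/13 = 25/13; r² = 80.
Since d² < r², the line cuts the circle twice.

secant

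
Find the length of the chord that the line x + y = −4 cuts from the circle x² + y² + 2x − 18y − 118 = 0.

16√2

Centre (−1, 9), r² = 200. Perpendicular distance d from centre to line = |12| / √2 = 12/√2.
Chord = 2√(r² − d²) = 2·√(128) = 16√2.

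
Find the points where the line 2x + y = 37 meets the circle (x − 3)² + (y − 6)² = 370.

(6, 25) and (20, −3)

From the line, y = −2x + 37. Substituting:
5x² − 130x + 600 = 0  ⟹  x² − 26x + 120 = 0
x = 20 or x = 6, giving (20, −3) and (6, 25).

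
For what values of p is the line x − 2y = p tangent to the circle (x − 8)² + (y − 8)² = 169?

Tangency holds when the distance from the centre (8, 8) to the line equals the radius 13:
|1·8 − 2·8 − p| / √5 = 13
|p − (−8)| = 13√5.

p = −8 ± 13√5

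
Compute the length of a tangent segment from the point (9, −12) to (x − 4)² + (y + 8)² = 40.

With centre O = (4, −8), |OP|² = 41 and r² = 40.
By the tangent–radius right angle, tangent length = √(|PO|² − r²) = √1 = 1.

1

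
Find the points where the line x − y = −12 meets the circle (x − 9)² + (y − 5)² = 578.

(−14, −2) and (16, 28)

Express y = x + 12 and substitute into the circle:
2x² − 4x − 448 = 0  ⟹  x² − 2x − 224 = 0
x = 16 or x = −14, giving (16, 28) and (−14, −2).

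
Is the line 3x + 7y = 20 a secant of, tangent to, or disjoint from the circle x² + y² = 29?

Centre (0, 0), r² = 29. Distance² from centre to line = (−20)²/58 = 200/29.
Since d² < r², the line cuts the circle twice.

secant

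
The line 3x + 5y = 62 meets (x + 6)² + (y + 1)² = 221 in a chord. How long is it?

Substitute y = (62 − 3x)/5:
34x² − 102x − 136 = 0  ⟹  x² − 3x − 4 = 0
x = 4 or x = −1, giving (4, 10) and (−1, 13).
|(4, 10) − (−1, 13)| = √((5)² + (−3)²) = √34.

√34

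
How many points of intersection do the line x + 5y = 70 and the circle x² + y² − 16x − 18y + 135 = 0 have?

0

Substituting the line into the circle gives 26x² − 450x + 1975 = 0.
Discriminant = (−450)² − 4·26·(1975) = −2900 < 0.
No real roots: the line does not meet the circle.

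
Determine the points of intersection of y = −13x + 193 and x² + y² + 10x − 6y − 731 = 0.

Substitute y = −13x + 193:
170x² − 4930x + 35360 = 0  ⟹  x² − 29x + 208 = 0
x = 16 or x = 13, giving (16, −15) and (13, 24).

(13, 24) and (16, −15)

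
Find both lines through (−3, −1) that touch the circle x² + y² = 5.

x + 2y = −5 and 2x − y = −5

A line y − (−1) = m(x − (−3)) is tangent when its distance from (0, 0) is √5:
(3m − (1))² = 5(m² + 1)
2m² − 3m − 2 = 0, so m = −1/2 or m = 2.
Through (−3, −1) these give x + 2y = −5 and 2x − y = −5.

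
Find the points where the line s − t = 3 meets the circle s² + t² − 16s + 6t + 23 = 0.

From the line, t = s − 3. Substituting:
2s² − 16s + 14 = 0  ⟹  s² − 8s + 7 = 0
s = 7 or s = 1, giving (7, 4) and (1, −2).

(1, −2) and (7, 4)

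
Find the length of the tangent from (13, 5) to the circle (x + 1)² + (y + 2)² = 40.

√205

Centre (−1, −2), r² = 40. |PO|² = (14)² + (7)² = 245.
By the tangent–radius right angle, tangent length = √(|PO|² − r²) = √205.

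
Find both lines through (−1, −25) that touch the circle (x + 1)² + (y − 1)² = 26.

5x + y = −30 and 5x − y = 20

A line y − (−25) = m(x − (−1)) is tangent when its distance from (−1, 1) is √26:
[m·(0) − (26)]² = 26(m² + 1)
m² − 25 = 0, so m = −5 or m = 5.
Through (−1, −25) these give 5x + y = −30 and 5x − y = 20.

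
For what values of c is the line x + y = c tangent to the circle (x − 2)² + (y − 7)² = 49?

c = 9 ± 7√2

The line touches the circle iff its distance from (2, 7) is 7:
|1·2 + 1·7 − c| / √2 = 7
|c − (9)| = 7√2.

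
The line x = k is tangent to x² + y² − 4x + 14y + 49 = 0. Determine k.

k = 0 or k = 4

Tangency holds when the distance from the centre (2, −7) to the line equals the radius 2:
|1·2 + 0·(−7) − k| / √1 = 2
|k − (2)| = 2, so k = 4 or k = 0.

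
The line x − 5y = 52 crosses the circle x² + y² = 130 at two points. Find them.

(−3, −11) and (7, −9)

From the line, y = (−52 + x)/5. Substituting:
26x² − 104x − 546 = 0  ⟹  x² − 4x − 21 = 0
x = 7 or x = −3, giving (7, −9) and (−3, −11).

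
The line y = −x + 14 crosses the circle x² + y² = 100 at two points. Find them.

Express y = −x + 14 and substitute into the circle:
2x² − 28x + 96 = 0  ⟹  x² − 14x + 48 = 0
x = 8 or x = 6, giving (8, 6) and (6, 8).

(6, 8) and (8, 6)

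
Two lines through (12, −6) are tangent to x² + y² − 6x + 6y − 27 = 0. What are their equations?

x − 2y = 24 and 2x + y = 18

Let a tangent through (12, −6) have slope m. Its distance from (3, −3) must equal 3√5:
[m·(−9) − (3)]² = 45(m² + 1)
2m² + 3m − 2 = 0, so m = 1/2 or m = −2.
With m = 1/2: x − 2y = 24. With m = −2: 2x + y = 18.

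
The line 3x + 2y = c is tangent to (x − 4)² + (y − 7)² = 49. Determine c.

For a tangent, require d(centre, line) = r = 7.
|3·4 + 2·7 − c| / √13 = 7
|c − (26)| = 7√13.

c = 26 ± 7√13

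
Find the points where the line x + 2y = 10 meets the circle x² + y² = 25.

Express y = (10 − x)/2 and substitute into the circle:
5x² − 20x = 0  ⟹  x² − 4x = 0
x = 4 or x = 0, giving (4, 3) and (0, 5).

(0, 5) and (4, 3)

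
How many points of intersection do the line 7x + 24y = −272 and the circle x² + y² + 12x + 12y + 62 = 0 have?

0

d² = (7·(−6) + 24·(−6) − (−272))²/625 = 7396/625; r² = 10.
Since d² > r², the line lies outside the circle.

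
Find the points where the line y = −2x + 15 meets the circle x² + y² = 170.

Express y = −2x + 15 and substitute into the circle:
5x² − 60x + 55 = 0  ⟹  x² − 12x + 11 = 0
x = 11 or x = 1, giving (11, −7) and (1, 13).

(1, 13) and (11, −7)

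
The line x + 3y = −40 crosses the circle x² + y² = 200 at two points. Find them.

Express y = (−40 − x)/3 and substitute into the circle:
10x² + 80x − 200 = 0  ⟹  x² + 8x − 20 = 0
x = 2 or x = −10, giving (2, −14) and (−10, −10).

(−10, −10) and (2, −14)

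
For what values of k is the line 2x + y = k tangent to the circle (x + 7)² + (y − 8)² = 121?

k = −6 ± 11√5

For a tangent, require d(centre, line) = r = 11.
|2·(−7) + 1·8 − k| / √5 = 11
|k − (−6)| = 11√5.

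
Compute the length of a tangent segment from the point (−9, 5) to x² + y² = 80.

√26

The centre is (0, 0) and r = 4√5. The square of the distance from P to the centre is 81 + 25 = 106.
By the tangent–radius right angle, tangent length = √(|PO|² − r²) = √26.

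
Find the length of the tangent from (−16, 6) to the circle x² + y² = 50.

11√2

Centre (0, 0), r² = 50. |PO|² = (−16)² + (6)² = 292.
The tangent meets the radius at right angles, so tangent² = |PO|² − r² = 292 − 50 = 242.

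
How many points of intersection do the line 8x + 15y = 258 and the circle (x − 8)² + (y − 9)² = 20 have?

2

Substituting the line into the circle gives 289x² − 5568x + 25029 = 0.
Discriminant = (−5568)² − 4·289·(25029) = 2069100 > 0.
Two real roots: the line is a secant.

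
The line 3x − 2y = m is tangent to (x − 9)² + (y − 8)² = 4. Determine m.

m = 11 ± 2√13

Tangency holds when the distance from the centre (9, 8) to the line equals the radius 2:
|3·9 − 2·8 − m| / √13 = 2
|m − (11)| = 2√13.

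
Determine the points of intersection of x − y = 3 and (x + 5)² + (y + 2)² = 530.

(−18, −21) and (14, 11)

Express y = x − 3 and substitute into the circle:
2x² + 8x − 504 = 0  ⟹  x² + 4x − 252 = 0
x = 14 or x = −18, giving (14, 11) and (−18, −21).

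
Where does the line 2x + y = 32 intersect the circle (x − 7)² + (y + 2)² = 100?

Express y = −2x + 32 and substitute into the circle:
5x² − 150x + 1105 = 0  ⟹  x² − 30x + 221 = 0
x = 17 or x = 13, giving (17, −2) and (13, 6).

(13, 6) and (17, −2)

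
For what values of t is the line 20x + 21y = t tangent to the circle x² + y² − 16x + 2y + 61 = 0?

Tangency holds when the distance from the centre (8, −1) to the line equals the radius 2:
|20·8 + 21·(−1) − t| / √841 = 2
|t − (139)| = 2·29, so t = 197 or t = 81.

t = 81 or t = 197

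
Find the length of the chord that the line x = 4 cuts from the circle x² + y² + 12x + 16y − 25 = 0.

Centre (−6, −8), r² = 125. Perpendicular distance d from centre to line = |−10| / √1 = 10.
Chord = 2√(r² − d²) = 2·√(25) = 10.

10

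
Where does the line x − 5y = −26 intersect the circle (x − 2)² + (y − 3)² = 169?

(−11, 3) and (14, 8)

From the line, y = (26 + x)/5. Substituting:
26x² − 78x − 4004 = 0  ⟹  x² − 3x − 154 = 0
x = 14 or x = −11, giving (14, 8) and (−11, 3).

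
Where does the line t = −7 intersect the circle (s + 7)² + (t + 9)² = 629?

From the line, t = −7. Substituting:
s² + 14s − 576 = 0
s = 18 or s = −32, giving (18, −7) and (−32, −7).

(−32, −7) and (18, −7)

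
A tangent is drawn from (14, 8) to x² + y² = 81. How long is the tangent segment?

The centre is (0, 0) and r = 9. The square of the distance from P to the centre is 196 + 64 = 260.
By the tangent–radius right angle, tangent length = √(|PO|² − r²) = √179.

√179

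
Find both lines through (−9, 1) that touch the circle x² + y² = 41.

A line y − (1) = m(x − (−9)) is tangent when its distance from (0, 0) is √41:
[m·(9) − (−1)]² = 41(m² + 1)
20m² + 9m − 20 = 0, so m = −5/4 or m = 4/5.
Through (−9, 1) these give 5x + 4y = −41 and 4x − 5y = −41.

5x + 4y = −41 and 4x − 5y = −41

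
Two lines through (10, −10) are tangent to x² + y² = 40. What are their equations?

x + 3y = −20 and 3x + y = 20

A line y − (−10) = m(x − (10)) is tangent when its distance from (0, 0) is 2√10:
(−10m − (10))² = 40(m² + 1)
3m² + 10m + 3 = 0, so m = −1/3 or m = −3.
Through (10, −10) these give x + 3y = −20 and 3x + y = 20.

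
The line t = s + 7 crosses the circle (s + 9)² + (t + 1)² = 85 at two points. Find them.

(−15, −8) and (−2, 5)

From the line, t = s + 7. Substituting:
2s² + 34s + 60 = 0  ⟹  s² + 17s + 30 = 0
s = −2 or s = −15, giving (−2, 5) and (−15, −8).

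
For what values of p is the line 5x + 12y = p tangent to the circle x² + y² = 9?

p = −39 or p = 39

The line touches the circle iff its distance from (0, 0) is 3:
|5·0 + 12·0 − p| / √169 = 3
|p| = 3·13, so p = 39 or p = −39.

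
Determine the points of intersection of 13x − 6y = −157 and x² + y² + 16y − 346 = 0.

Express y = (157 + 13x)/6 and substitute into the circle:
205x² + 5330x + 27265 = 0  ⟹  x² + 26x + 133 = 0
x = −7 or x = −19, giving (−7, 11) and (−19, −15).

(−19, −15) and (−7, 11)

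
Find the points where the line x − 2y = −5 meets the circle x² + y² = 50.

From the line, y = (5 + x)/2. Substituting:
5x² + 10x − 175 = 0  ⟹  x² + 2x − 35 = 0
x = 5 or x = −7, giving (5, 5) and (−7, −1).

(−7, −1) and (5, 5)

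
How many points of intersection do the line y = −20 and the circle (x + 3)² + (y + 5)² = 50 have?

Substituting the line into the circle gives x² + 6x + 184 = 0.
Discriminant = (6)² − 4·1·(184) = −700 < 0.
No real roots: the line does not meet the circle.

0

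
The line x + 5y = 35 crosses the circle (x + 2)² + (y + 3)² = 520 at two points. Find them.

(−20, 11) and (20, 3)

From the line, y = (35 − x)/5. Substituting:
26x² − 10400 = 0  ⟹  x² − 400 = 0
x = 20 or x = −20, giving (20, 3) and (−20, 11).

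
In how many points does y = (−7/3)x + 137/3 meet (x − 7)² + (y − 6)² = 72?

d² = (7·7 + 3·6 − (137))²/58 = 2450/29; r² = 72.
Since d² > r², the line lies outside the circle.

0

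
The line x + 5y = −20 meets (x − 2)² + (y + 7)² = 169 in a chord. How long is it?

From the line, y = (−20 − x)/5. Substituting:
26x² − 130x − 3900 = 0  ⟹  x² − 5x − 150 = 0
x = 15 or x = −10, giving (15, −7) and (−10, −2).
|(15, −7) − (−10, −2)| = √((25)² + (−5)²) = 5√26.

5√26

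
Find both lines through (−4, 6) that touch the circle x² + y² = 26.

Write the tangent as mx − y + (6 − m·(−4)) = 0 and set its distance from the centre to √26:
(4m − (−6))² = 26(m² + 1)
5m² − 24m − 5 = 0, so m = 5 or m = −1/5.
With m = 5: 5x − y = −26. With m = −1/5: x + 5y = 26.

5x − y = −26 and x + 5y = 26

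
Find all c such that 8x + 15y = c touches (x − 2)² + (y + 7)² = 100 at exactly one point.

Tangency holds when the distance from the centre (2, −7) to the line equals the radius 10:
|8·2 + 15·(−7) − c| / √289 = 10
|c − (−89)| = 10·17, so c = 81 or c = −259.

c = −259 or c = 81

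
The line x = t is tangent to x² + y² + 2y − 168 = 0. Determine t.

For a tangent, require d(centre, line) = r = 13.
|1·0 + 0·(−1) − t| / √1 = 13
|t| = 13, so t = 13 or t = −13.

t = −13 or t = 13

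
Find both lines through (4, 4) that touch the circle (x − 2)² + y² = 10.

x − 3y = −8 and 3x + y = 16

A line y − (4) = m(x − (4)) is tangent when its distance from (2, 0) is √10:
(−2m − (−4))² = 10(m² + 1)
3m² + 8m − 3 = 0, so m = 1/3 or m = −3.
With m = 1/3: x − 3y = −8. With m = −3: 3x + y = 16.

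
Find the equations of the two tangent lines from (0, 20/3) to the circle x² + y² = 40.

x + 3y = 20 and x − 3y = −20

Let a tangent through (0, 20/3) have slope m. Its distance from (0, 0) must equal 2√10:
(0m − (−20/3))² = 40(m² + 1)
9m² − 1 = 0, so m = −1/3 or m = 1/3.
With m = −1/3: x + 3y = 20. With m = 1/3: x − 3y = −20.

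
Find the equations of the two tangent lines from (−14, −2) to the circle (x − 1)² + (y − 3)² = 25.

A line y − (−2) = m(x − (−14)) is tangent when its distance from (1, 3) is 5:
[m·(15) − (5)]² = 25(m² + 1)
4m² − 3m = 0, so m = 3/4 or m = 0.
Through (−14, −2) these give 3x − 4y = −34 and y = −2.

3x − 4y = −34 and y = −2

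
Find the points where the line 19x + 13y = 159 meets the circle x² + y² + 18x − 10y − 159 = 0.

(−6, 21) and (7, 2)

Substitute y = (159 − 19x)/13:
530x² − 530x − 22260 = 0  ⟹  x² − x − 42 = 0
x = 7 or x = −6, giving (7, 2) and (−6, 21).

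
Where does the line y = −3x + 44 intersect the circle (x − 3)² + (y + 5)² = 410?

Express y = −3x + 44 and substitute into the circle:
10x² − 300x + 2000 = 0  ⟹  x² − 30x + 200 = 0
x = 20 or x = 10, giving (20, −16) and (10, 14).

(10, 14) and (20, −16)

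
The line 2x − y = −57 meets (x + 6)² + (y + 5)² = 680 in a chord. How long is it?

Centre (−6, −5), r² = 680. Perpendicular distance d from centre to line = |50| / √5 = 50/√5.
Chord = 2√(r² − d²) = 2·√(180) = 12√5.

12√5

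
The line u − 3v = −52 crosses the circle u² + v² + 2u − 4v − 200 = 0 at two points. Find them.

(−7, 15) and (−4, 16)

Express v = (52 + u)/3 and substitute into the circle:
10u² + 110u + 280 = 0  ⟹  u² + 11u + 28 = 0
u = −4 or u = −7, giving (−4, 16) and (−7, 15).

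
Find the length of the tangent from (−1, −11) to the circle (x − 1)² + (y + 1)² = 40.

The centre is (1, −1) and r = 2√10. The square of the distance from P to the centre is 4 + 100 = 104.
Power of the point: PT² = |PO|² − r² = 64, so PT = 8.

8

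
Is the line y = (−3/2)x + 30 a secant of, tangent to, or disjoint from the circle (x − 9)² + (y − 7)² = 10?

Substituting the line into the circle gives 13x² − 348x + 2400 = 0.
Discriminant = (−348)² − 4·13·(2400) = −3696 < 0.
No real roots: the line does not meet the circle.

disjoint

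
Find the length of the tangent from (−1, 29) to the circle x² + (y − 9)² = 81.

8√5

The centre is (0, 9) and r = 9. The square of the distance from P to the centre is 1 + 400 = 401.
Power of the point: PT² = |PO|² − r² = 320, so PT = 8√5.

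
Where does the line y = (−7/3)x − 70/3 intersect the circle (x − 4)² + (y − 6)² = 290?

(−13, 7) and (−7, −7)

Express y = (−70 − 7x)/3 and substitute into the circle:
58x² + 1160x + 5278 = 0  ⟹  x² + 20x + 91 = 0
x = −7 or x = −13, giving (−7, −7) and (−13, 7).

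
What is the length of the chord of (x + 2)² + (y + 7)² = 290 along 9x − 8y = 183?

2√145

From the line, y = (−183 + 9x)/8. Substituting:
145x² − 2030x − 2175 = 0  ⟹  x² − 14x − 15 = 0
x = 15 or x = −1, giving (15, −6) and (−1, −24).
Chord length = distance between (15, −6) and (−1, −24) = √580 = 2√145.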